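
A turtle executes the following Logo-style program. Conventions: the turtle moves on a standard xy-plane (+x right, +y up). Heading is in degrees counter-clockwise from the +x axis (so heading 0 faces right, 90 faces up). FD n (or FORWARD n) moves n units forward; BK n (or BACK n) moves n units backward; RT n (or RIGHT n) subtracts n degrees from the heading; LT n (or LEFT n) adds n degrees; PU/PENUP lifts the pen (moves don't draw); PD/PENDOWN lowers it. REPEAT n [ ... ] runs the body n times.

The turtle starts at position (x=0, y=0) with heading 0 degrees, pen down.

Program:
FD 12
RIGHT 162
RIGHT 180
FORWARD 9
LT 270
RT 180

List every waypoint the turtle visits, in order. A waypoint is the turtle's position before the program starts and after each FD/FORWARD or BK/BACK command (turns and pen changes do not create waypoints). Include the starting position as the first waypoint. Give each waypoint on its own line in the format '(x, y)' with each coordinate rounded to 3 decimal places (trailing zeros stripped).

Executing turtle program step by step:
Start: pos=(0,0), heading=0, pen down
FD 12: (0,0) -> (12,0) [heading=0, draw]
RT 162: heading 0 -> 198
RT 180: heading 198 -> 18
FD 9: (12,0) -> (20.56,2.781) [heading=18, draw]
LT 270: heading 18 -> 288
RT 180: heading 288 -> 108
Final: pos=(20.56,2.781), heading=108, 2 segment(s) drawn
Waypoints (3 total):
(0, 0)
(12, 0)
(20.56, 2.781)

Answer: (0, 0)
(12, 0)
(20.56, 2.781)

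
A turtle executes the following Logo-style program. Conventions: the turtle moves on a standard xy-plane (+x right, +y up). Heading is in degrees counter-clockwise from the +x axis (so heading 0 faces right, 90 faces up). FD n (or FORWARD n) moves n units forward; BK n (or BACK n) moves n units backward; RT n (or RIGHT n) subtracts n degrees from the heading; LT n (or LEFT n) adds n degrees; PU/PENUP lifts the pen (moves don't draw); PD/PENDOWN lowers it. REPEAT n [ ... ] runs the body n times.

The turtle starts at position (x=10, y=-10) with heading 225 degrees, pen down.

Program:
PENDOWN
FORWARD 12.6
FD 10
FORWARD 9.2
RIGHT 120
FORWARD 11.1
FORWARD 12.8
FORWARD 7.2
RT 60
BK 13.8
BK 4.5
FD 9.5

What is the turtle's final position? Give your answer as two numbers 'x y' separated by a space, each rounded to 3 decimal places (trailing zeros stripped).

Answer: -26.758 -8.668

Derivation:
Executing turtle program step by step:
Start: pos=(10,-10), heading=225, pen down
PD: pen down
FD 12.6: (10,-10) -> (1.09,-18.91) [heading=225, draw]
FD 10: (1.09,-18.91) -> (-5.981,-25.981) [heading=225, draw]
FD 9.2: (-5.981,-25.981) -> (-12.486,-32.486) [heading=225, draw]
RT 120: heading 225 -> 105
FD 11.1: (-12.486,-32.486) -> (-15.359,-21.764) [heading=105, draw]
FD 12.8: (-15.359,-21.764) -> (-18.672,-9.4) [heading=105, draw]
FD 7.2: (-18.672,-9.4) -> (-20.535,-2.446) [heading=105, draw]
RT 60: heading 105 -> 45
BK 13.8: (-20.535,-2.446) -> (-30.293,-12.204) [heading=45, draw]
BK 4.5: (-30.293,-12.204) -> (-33.475,-15.386) [heading=45, draw]
FD 9.5: (-33.475,-15.386) -> (-26.758,-8.668) [heading=45, draw]
Final: pos=(-26.758,-8.668), heading=45, 9 segment(s) drawn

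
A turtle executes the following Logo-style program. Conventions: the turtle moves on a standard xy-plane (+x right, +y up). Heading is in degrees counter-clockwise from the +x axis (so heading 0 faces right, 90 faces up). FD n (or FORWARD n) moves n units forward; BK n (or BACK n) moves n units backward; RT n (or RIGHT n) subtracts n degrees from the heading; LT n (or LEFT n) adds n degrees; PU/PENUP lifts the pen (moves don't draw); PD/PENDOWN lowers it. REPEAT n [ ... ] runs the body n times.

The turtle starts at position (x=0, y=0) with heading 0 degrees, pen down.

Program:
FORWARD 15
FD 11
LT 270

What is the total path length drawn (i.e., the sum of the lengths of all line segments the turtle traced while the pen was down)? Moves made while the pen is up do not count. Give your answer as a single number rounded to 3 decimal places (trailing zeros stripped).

Answer: 26

Derivation:
Executing turtle program step by step:
Start: pos=(0,0), heading=0, pen down
FD 15: (0,0) -> (15,0) [heading=0, draw]
FD 11: (15,0) -> (26,0) [heading=0, draw]
LT 270: heading 0 -> 270
Final: pos=(26,0), heading=270, 2 segment(s) drawn

Segment lengths:
  seg 1: (0,0) -> (15,0), length = 15
  seg 2: (15,0) -> (26,0), length = 11
Total = 26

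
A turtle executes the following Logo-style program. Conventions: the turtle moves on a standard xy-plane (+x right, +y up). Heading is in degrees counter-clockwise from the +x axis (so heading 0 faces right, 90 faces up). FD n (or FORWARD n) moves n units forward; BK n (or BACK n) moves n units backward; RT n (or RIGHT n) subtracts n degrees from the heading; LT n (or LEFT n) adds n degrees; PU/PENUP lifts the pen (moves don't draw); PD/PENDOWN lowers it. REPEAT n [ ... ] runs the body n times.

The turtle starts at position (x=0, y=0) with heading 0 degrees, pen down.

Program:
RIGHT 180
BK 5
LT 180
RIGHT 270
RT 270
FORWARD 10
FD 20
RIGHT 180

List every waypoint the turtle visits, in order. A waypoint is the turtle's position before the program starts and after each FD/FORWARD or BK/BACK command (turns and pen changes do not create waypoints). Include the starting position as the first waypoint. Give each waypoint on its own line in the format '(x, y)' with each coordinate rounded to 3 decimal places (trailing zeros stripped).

Answer: (0, 0)
(5, 0)
(-5, 0)
(-25, 0)

Derivation:
Executing turtle program step by step:
Start: pos=(0,0), heading=0, pen down
RT 180: heading 0 -> 180
BK 5: (0,0) -> (5,0) [heading=180, draw]
LT 180: heading 180 -> 0
RT 270: heading 0 -> 90
RT 270: heading 90 -> 180
FD 10: (5,0) -> (-5,0) [heading=180, draw]
FD 20: (-5,0) -> (-25,0) [heading=180, draw]
RT 180: heading 180 -> 0
Final: pos=(-25,0), heading=0, 3 segment(s) drawn
Waypoints (4 total):
(0, 0)
(5, 0)
(-5, 0)
(-25, 0)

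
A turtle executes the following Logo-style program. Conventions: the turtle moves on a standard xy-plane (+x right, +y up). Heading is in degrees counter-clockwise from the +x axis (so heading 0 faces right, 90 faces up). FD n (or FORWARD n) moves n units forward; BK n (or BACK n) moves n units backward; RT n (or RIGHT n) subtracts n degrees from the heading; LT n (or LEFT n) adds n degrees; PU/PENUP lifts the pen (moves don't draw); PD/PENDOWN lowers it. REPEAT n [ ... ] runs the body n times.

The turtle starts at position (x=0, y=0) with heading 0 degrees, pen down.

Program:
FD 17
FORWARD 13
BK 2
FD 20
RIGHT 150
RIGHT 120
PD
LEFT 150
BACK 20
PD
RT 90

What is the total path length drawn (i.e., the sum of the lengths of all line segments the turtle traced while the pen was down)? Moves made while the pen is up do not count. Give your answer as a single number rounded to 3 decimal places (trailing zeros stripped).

Answer: 72

Derivation:
Executing turtle program step by step:
Start: pos=(0,0), heading=0, pen down
FD 17: (0,0) -> (17,0) [heading=0, draw]
FD 13: (17,0) -> (30,0) [heading=0, draw]
BK 2: (30,0) -> (28,0) [heading=0, draw]
FD 20: (28,0) -> (48,0) [heading=0, draw]
RT 150: heading 0 -> 210
RT 120: heading 210 -> 90
PD: pen down
LT 150: heading 90 -> 240
BK 20: (48,0) -> (58,17.321) [heading=240, draw]
PD: pen down
RT 90: heading 240 -> 150
Final: pos=(58,17.321), heading=150, 5 segment(s) drawn

Segment lengths:
  seg 1: (0,0) -> (17,0), length = 17
  seg 2: (17,0) -> (30,0), length = 13
  seg 3: (30,0) -> (28,0), length = 2
  seg 4: (28,0) -> (48,0), length = 20
  seg 5: (48,0) -> (58,17.321), length = 20
Total = 72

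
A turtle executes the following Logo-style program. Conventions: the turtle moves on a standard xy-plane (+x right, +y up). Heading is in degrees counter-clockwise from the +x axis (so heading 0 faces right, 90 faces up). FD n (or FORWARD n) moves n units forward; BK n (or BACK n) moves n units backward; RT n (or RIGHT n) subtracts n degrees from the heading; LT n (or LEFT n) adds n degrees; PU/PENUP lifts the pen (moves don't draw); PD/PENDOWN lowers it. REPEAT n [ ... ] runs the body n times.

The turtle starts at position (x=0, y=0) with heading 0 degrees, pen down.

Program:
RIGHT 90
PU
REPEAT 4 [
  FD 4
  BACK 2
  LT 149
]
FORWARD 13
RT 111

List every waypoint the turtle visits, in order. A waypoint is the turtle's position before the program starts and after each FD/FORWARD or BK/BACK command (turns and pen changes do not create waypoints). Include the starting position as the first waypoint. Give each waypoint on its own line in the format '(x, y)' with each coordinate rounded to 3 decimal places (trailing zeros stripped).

Executing turtle program step by step:
Start: pos=(0,0), heading=0, pen down
RT 90: heading 0 -> 270
PU: pen up
REPEAT 4 [
  -- iteration 1/4 --
  FD 4: (0,0) -> (0,-4) [heading=270, move]
  BK 2: (0,-4) -> (0,-2) [heading=270, move]
  LT 149: heading 270 -> 59
  -- iteration 2/4 --
  FD 4: (0,-2) -> (2.06,1.429) [heading=59, move]
  BK 2: (2.06,1.429) -> (1.03,-0.286) [heading=59, move]
  LT 149: heading 59 -> 208
  -- iteration 3/4 --
  FD 4: (1.03,-0.286) -> (-2.502,-2.164) [heading=208, move]
  BK 2: (-2.502,-2.164) -> (-0.736,-1.225) [heading=208, move]
  LT 149: heading 208 -> 357
  -- iteration 4/4 --
  FD 4: (-0.736,-1.225) -> (3.259,-1.434) [heading=357, move]
  BK 2: (3.259,-1.434) -> (1.261,-1.329) [heading=357, move]
  LT 149: heading 357 -> 146
]
FD 13: (1.261,-1.329) -> (-9.516,5.94) [heading=146, move]
RT 111: heading 146 -> 35
Final: pos=(-9.516,5.94), heading=35, 0 segment(s) drawn
Waypoints (10 total):
(0, 0)
(0, -4)
(0, -2)
(2.06, 1.429)
(1.03, -0.286)
(-2.502, -2.164)
(-0.736, -1.225)
(3.259, -1.434)
(1.261, -1.329)
(-9.516, 5.94)

Answer: (0, 0)
(0, -4)
(0, -2)
(2.06, 1.429)
(1.03, -0.286)
(-2.502, -2.164)
(-0.736, -1.225)
(3.259, -1.434)
(1.261, -1.329)
(-9.516, 5.94)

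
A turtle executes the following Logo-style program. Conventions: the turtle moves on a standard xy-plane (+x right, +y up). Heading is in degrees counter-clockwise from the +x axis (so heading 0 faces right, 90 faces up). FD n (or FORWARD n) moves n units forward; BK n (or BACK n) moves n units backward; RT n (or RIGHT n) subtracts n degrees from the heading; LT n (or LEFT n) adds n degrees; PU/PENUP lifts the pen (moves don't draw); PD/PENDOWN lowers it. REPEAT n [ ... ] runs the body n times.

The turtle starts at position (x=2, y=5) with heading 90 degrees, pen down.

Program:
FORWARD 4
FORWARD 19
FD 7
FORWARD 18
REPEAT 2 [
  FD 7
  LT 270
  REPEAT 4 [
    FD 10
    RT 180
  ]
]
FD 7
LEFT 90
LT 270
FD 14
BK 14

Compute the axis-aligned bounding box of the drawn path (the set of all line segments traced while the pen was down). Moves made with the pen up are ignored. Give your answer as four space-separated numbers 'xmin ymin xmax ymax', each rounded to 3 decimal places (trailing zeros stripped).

Executing turtle program step by step:
Start: pos=(2,5), heading=90, pen down
FD 4: (2,5) -> (2,9) [heading=90, draw]
FD 19: (2,9) -> (2,28) [heading=90, draw]
FD 7: (2,28) -> (2,35) [heading=90, draw]
FD 18: (2,35) -> (2,53) [heading=90, draw]
REPEAT 2 [
  -- iteration 1/2 --
  FD 7: (2,53) -> (2,60) [heading=90, draw]
  LT 270: heading 90 -> 0
  REPEAT 4 [
    -- iteration 1/4 --
    FD 10: (2,60) -> (12,60) [heading=0, draw]
    RT 180: heading 0 -> 180
    -- iteration 2/4 --
    FD 10: (12,60) -> (2,60) [heading=180, draw]
    RT 180: heading 180 -> 0
    -- iteration 3/4 --
    FD 10: (2,60) -> (12,60) [heading=0, draw]
    RT 180: heading 0 -> 180
    -- iteration 4/4 --
    FD 10: (12,60) -> (2,60) [heading=180, draw]
    RT 180: heading 180 -> 0
  ]
  -- iteration 2/2 --
  FD 7: (2,60) -> (9,60) [heading=0, draw]
  LT 270: heading 0 -> 270
  REPEAT 4 [
    -- iteration 1/4 --
    FD 10: (9,60) -> (9,50) [heading=270, draw]
    RT 180: heading 270 -> 90
    -- iteration 2/4 --
    FD 10: (9,50) -> (9,60) [heading=90, draw]
    RT 180: heading 90 -> 270
    -- iteration 3/4 --
    FD 10: (9,60) -> (9,50) [heading=270, draw]
    RT 180: heading 270 -> 90
    -- iteration 4/4 --
    FD 10: (9,50) -> (9,60) [heading=90, draw]
    RT 180: heading 90 -> 270
  ]
]
FD 7: (9,60) -> (9,53) [heading=270, draw]
LT 90: heading 270 -> 0
LT 270: heading 0 -> 270
FD 14: (9,53) -> (9,39) [heading=270, draw]
BK 14: (9,39) -> (9,53) [heading=270, draw]
Final: pos=(9,53), heading=270, 17 segment(s) drawn

Segment endpoints: x in {2, 2, 2, 2, 2, 2, 9, 9, 9, 9, 12}, y in {5, 9, 28, 35, 39, 50, 53, 60}
xmin=2, ymin=5, xmax=12, ymax=60

Answer: 2 5 12 60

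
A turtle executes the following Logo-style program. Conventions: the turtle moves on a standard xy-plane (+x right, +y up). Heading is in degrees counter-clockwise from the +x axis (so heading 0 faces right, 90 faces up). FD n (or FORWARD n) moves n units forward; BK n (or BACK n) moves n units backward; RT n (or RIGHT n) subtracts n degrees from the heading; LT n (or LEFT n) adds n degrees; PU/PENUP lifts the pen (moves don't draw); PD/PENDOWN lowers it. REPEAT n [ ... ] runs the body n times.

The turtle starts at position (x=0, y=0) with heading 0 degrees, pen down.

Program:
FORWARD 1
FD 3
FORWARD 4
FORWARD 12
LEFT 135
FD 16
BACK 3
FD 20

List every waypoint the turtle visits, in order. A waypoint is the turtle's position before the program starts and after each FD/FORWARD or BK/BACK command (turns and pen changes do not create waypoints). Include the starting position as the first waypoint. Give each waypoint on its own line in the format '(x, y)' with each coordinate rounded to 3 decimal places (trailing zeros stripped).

Executing turtle program step by step:
Start: pos=(0,0), heading=0, pen down
FD 1: (0,0) -> (1,0) [heading=0, draw]
FD 3: (1,0) -> (4,0) [heading=0, draw]
FD 4: (4,0) -> (8,0) [heading=0, draw]
FD 12: (8,0) -> (20,0) [heading=0, draw]
LT 135: heading 0 -> 135
FD 16: (20,0) -> (8.686,11.314) [heading=135, draw]
BK 3: (8.686,11.314) -> (10.808,9.192) [heading=135, draw]
FD 20: (10.808,9.192) -> (-3.335,23.335) [heading=135, draw]
Final: pos=(-3.335,23.335), heading=135, 7 segment(s) drawn
Waypoints (8 total):
(0, 0)
(1, 0)
(4, 0)
(8, 0)
(20, 0)
(8.686, 11.314)
(10.808, 9.192)
(-3.335, 23.335)

Answer: (0, 0)
(1, 0)
(4, 0)
(8, 0)
(20, 0)
(8.686, 11.314)
(10.808, 9.192)
(-3.335, 23.335)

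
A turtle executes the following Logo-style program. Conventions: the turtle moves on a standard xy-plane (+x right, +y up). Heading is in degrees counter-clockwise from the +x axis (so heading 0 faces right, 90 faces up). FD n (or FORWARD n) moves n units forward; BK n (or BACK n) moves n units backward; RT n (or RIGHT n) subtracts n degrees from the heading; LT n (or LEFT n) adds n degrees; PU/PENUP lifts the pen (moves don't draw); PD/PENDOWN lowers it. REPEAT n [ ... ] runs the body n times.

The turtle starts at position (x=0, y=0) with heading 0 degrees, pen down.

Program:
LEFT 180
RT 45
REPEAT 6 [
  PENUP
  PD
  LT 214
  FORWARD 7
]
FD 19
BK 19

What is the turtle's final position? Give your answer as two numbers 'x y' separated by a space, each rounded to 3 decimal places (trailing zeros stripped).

Answer: 6.883 -1.974

Derivation:
Executing turtle program step by step:
Start: pos=(0,0), heading=0, pen down
LT 180: heading 0 -> 180
RT 45: heading 180 -> 135
REPEAT 6 [
  -- iteration 1/6 --
  PU: pen up
  PD: pen down
  LT 214: heading 135 -> 349
  FD 7: (0,0) -> (6.871,-1.336) [heading=349, draw]
  -- iteration 2/6 --
  PU: pen up
  PD: pen down
  LT 214: heading 349 -> 203
  FD 7: (6.871,-1.336) -> (0.428,-4.071) [heading=203, draw]
  -- iteration 3/6 --
  PU: pen up
  PD: pen down
  LT 214: heading 203 -> 57
  FD 7: (0.428,-4.071) -> (4.24,1.8) [heading=57, draw]
  -- iteration 4/6 --
  PU: pen up
  PD: pen down
  LT 214: heading 57 -> 271
  FD 7: (4.24,1.8) -> (4.362,-5.199) [heading=271, draw]
  -- iteration 5/6 --
  PU: pen up
  PD: pen down
  LT 214: heading 271 -> 125
  FD 7: (4.362,-5.199) -> (0.347,0.535) [heading=125, draw]
  -- iteration 6/6 --
  PU: pen up
  PD: pen down
  LT 214: heading 125 -> 339
  FD 7: (0.347,0.535) -> (6.883,-1.974) [heading=339, draw]
]
FD 19: (6.883,-1.974) -> (24.621,-8.783) [heading=339, draw]
BK 19: (24.621,-8.783) -> (6.883,-1.974) [heading=339, draw]
Final: pos=(6.883,-1.974), heading=339, 8 segment(s) drawn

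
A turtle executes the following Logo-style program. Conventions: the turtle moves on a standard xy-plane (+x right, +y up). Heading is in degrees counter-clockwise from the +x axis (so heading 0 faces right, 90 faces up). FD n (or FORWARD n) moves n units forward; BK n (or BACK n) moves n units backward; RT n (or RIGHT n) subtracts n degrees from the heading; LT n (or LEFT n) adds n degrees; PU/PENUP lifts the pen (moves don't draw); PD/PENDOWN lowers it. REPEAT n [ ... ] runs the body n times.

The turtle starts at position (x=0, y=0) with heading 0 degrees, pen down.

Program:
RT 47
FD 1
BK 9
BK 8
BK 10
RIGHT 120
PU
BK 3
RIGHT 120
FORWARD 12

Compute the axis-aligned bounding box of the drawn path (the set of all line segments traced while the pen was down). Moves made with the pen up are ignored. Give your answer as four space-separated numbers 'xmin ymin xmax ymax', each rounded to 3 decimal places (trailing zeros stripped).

Answer: -17.732 -0.731 0.682 19.015

Derivation:
Executing turtle program step by step:
Start: pos=(0,0), heading=0, pen down
RT 47: heading 0 -> 313
FD 1: (0,0) -> (0.682,-0.731) [heading=313, draw]
BK 9: (0.682,-0.731) -> (-5.456,5.851) [heading=313, draw]
BK 8: (-5.456,5.851) -> (-10.912,11.702) [heading=313, draw]
BK 10: (-10.912,11.702) -> (-17.732,19.015) [heading=313, draw]
RT 120: heading 313 -> 193
PU: pen up
BK 3: (-17.732,19.015) -> (-14.809,19.69) [heading=193, move]
RT 120: heading 193 -> 73
FD 12: (-14.809,19.69) -> (-11.3,31.166) [heading=73, move]
Final: pos=(-11.3,31.166), heading=73, 4 segment(s) drawn

Segment endpoints: x in {-17.732, -10.912, -5.456, 0, 0.682}, y in {-0.731, 0, 5.851, 11.702, 19.015}
xmin=-17.732, ymin=-0.731, xmax=0.682, ymax=19.015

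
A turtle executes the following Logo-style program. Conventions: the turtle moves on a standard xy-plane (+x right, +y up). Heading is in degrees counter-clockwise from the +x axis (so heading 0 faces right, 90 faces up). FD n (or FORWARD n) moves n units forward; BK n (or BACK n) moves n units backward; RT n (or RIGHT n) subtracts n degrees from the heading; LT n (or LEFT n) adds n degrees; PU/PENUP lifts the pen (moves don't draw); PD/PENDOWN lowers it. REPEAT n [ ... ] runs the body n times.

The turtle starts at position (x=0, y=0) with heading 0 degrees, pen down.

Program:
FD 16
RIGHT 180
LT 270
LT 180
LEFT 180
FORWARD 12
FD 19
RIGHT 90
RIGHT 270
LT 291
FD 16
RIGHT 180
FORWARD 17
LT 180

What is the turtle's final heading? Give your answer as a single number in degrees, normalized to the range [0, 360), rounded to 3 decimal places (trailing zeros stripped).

Answer: 21

Derivation:
Executing turtle program step by step:
Start: pos=(0,0), heading=0, pen down
FD 16: (0,0) -> (16,0) [heading=0, draw]
RT 180: heading 0 -> 180
LT 270: heading 180 -> 90
LT 180: heading 90 -> 270
LT 180: heading 270 -> 90
FD 12: (16,0) -> (16,12) [heading=90, draw]
FD 19: (16,12) -> (16,31) [heading=90, draw]
RT 90: heading 90 -> 0
RT 270: heading 0 -> 90
LT 291: heading 90 -> 21
FD 16: (16,31) -> (30.937,36.734) [heading=21, draw]
RT 180: heading 21 -> 201
FD 17: (30.937,36.734) -> (15.066,30.642) [heading=201, draw]
LT 180: heading 201 -> 21
Final: pos=(15.066,30.642), heading=21, 5 segment(s) drawn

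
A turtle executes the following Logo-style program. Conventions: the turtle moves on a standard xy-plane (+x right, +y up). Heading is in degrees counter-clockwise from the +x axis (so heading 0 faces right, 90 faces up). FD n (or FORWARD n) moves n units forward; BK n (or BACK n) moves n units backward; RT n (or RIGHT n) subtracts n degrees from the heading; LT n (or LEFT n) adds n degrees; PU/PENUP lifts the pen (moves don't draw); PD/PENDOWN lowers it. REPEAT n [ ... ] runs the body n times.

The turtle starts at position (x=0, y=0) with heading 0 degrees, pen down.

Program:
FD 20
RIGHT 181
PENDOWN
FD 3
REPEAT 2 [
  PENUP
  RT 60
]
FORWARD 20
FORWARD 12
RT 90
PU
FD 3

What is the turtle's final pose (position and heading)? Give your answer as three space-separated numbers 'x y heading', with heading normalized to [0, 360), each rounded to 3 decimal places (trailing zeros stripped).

Executing turtle program step by step:
Start: pos=(0,0), heading=0, pen down
FD 20: (0,0) -> (20,0) [heading=0, draw]
RT 181: heading 0 -> 179
PD: pen down
FD 3: (20,0) -> (17,0.052) [heading=179, draw]
REPEAT 2 [
  -- iteration 1/2 --
  PU: pen up
  RT 60: heading 179 -> 119
  -- iteration 2/2 --
  PU: pen up
  RT 60: heading 119 -> 59
]
FD 20: (17,0.052) -> (27.301,17.196) [heading=59, move]
FD 12: (27.301,17.196) -> (33.482,27.482) [heading=59, move]
RT 90: heading 59 -> 329
PU: pen up
FD 3: (33.482,27.482) -> (36.053,25.937) [heading=329, move]
Final: pos=(36.053,25.937), heading=329, 2 segment(s) drawn

Answer: 36.053 25.937 329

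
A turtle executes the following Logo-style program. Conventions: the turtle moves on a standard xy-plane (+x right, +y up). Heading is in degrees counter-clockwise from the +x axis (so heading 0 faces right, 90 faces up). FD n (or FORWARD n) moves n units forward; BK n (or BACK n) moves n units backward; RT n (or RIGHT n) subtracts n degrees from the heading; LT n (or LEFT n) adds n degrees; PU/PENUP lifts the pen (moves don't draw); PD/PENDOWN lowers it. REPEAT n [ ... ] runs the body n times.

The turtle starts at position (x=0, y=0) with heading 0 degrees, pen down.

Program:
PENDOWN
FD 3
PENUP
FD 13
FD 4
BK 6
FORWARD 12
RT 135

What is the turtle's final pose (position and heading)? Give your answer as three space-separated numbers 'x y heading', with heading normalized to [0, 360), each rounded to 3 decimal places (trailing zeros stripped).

Executing turtle program step by step:
Start: pos=(0,0), heading=0, pen down
PD: pen down
FD 3: (0,0) -> (3,0) [heading=0, draw]
PU: pen up
FD 13: (3,0) -> (16,0) [heading=0, move]
FD 4: (16,0) -> (20,0) [heading=0, move]
BK 6: (20,0) -> (14,0) [heading=0, move]
FD 12: (14,0) -> (26,0) [heading=0, move]
RT 135: heading 0 -> 225
Final: pos=(26,0), heading=225, 1 segment(s) drawn

Answer: 26 0 225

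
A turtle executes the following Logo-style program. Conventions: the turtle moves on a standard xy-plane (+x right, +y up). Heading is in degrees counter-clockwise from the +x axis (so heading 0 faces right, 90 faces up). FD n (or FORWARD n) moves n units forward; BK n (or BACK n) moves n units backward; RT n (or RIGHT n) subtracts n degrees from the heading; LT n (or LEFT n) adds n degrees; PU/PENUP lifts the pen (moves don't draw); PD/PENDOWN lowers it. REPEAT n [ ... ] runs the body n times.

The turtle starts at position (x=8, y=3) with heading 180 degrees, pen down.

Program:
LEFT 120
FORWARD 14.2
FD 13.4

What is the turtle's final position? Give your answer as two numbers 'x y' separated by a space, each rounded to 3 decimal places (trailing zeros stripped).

Executing turtle program step by step:
Start: pos=(8,3), heading=180, pen down
LT 120: heading 180 -> 300
FD 14.2: (8,3) -> (15.1,-9.298) [heading=300, draw]
FD 13.4: (15.1,-9.298) -> (21.8,-20.902) [heading=300, draw]
Final: pos=(21.8,-20.902), heading=300, 2 segment(s) drawn

Answer: 21.8 -20.902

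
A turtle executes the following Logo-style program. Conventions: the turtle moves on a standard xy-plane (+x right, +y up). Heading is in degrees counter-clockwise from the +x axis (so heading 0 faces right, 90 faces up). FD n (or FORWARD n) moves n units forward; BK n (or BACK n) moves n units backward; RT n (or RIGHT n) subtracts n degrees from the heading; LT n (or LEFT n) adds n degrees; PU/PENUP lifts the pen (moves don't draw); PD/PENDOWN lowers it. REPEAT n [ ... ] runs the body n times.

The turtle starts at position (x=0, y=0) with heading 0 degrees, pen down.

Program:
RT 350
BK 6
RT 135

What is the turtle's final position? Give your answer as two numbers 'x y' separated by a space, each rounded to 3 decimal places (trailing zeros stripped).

Executing turtle program step by step:
Start: pos=(0,0), heading=0, pen down
RT 350: heading 0 -> 10
BK 6: (0,0) -> (-5.909,-1.042) [heading=10, draw]
RT 135: heading 10 -> 235
Final: pos=(-5.909,-1.042), heading=235, 1 segment(s) drawn

Answer: -5.909 -1.042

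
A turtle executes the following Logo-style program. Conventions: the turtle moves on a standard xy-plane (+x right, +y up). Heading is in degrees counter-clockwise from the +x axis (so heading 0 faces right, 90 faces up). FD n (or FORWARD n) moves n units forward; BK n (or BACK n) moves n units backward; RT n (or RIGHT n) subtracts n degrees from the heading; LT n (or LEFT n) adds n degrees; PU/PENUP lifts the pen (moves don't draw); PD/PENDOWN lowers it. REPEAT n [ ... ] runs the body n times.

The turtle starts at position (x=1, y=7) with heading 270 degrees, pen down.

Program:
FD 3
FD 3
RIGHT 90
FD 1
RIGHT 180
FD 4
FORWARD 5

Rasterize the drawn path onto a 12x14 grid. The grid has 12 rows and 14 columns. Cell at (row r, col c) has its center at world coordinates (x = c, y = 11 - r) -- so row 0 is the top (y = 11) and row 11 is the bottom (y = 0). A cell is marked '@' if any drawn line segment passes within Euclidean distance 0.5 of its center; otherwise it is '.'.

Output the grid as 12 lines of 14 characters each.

Segment 0: (1,7) -> (1,4)
Segment 1: (1,4) -> (1,1)
Segment 2: (1,1) -> (-0,1)
Segment 3: (-0,1) -> (4,1)
Segment 4: (4,1) -> (9,1)

Answer: ..............
..............
..............
..............
.@............
.@............
.@............
.@............
.@............
.@............
@@@@@@@@@@....
..............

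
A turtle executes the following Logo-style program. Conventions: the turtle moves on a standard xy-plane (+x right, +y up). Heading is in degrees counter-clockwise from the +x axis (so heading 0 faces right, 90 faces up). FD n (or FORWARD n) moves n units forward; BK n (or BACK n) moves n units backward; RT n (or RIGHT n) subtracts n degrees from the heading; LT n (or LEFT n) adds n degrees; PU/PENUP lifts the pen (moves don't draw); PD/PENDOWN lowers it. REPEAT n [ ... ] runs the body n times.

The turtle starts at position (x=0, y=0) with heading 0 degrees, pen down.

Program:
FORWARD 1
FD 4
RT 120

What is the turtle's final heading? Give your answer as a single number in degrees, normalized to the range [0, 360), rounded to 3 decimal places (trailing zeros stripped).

Answer: 240

Derivation:
Executing turtle program step by step:
Start: pos=(0,0), heading=0, pen down
FD 1: (0,0) -> (1,0) [heading=0, draw]
FD 4: (1,0) -> (5,0) [heading=0, draw]
RT 120: heading 0 -> 240
Final: pos=(5,0), heading=240, 2 segment(s) drawn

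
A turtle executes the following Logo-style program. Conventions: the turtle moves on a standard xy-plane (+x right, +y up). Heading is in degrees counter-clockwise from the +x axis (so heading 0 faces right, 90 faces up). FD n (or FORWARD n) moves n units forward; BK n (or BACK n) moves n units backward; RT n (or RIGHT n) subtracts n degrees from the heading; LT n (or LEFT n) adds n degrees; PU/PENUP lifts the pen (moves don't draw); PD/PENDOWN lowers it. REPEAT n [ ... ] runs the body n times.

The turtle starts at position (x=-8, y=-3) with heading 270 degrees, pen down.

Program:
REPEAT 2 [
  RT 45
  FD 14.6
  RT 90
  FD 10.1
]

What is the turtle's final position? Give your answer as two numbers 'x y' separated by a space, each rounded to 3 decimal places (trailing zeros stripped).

Answer: -15.366 8.418

Derivation:
Executing turtle program step by step:
Start: pos=(-8,-3), heading=270, pen down
REPEAT 2 [
  -- iteration 1/2 --
  RT 45: heading 270 -> 225
  FD 14.6: (-8,-3) -> (-18.324,-13.324) [heading=225, draw]
  RT 90: heading 225 -> 135
  FD 10.1: (-18.324,-13.324) -> (-25.466,-6.182) [heading=135, draw]
  -- iteration 2/2 --
  RT 45: heading 135 -> 90
  FD 14.6: (-25.466,-6.182) -> (-25.466,8.418) [heading=90, draw]
  RT 90: heading 90 -> 0
  FD 10.1: (-25.466,8.418) -> (-15.366,8.418) [heading=0, draw]
]
Final: pos=(-15.366,8.418), heading=0, 4 segment(s) drawn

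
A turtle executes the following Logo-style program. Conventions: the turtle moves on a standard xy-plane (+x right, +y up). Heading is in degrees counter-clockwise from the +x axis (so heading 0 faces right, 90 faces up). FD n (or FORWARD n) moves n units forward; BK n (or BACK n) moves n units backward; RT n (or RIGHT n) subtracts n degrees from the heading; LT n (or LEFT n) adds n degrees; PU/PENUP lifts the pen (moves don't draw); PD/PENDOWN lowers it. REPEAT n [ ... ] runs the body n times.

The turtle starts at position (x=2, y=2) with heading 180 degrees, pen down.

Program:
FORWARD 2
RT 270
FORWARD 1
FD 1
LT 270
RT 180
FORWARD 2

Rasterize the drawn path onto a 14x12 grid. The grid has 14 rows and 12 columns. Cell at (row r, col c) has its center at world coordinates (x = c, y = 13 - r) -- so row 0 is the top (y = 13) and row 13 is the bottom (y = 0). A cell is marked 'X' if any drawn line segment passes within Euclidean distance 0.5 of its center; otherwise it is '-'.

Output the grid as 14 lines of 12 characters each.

Segment 0: (2,2) -> (0,2)
Segment 1: (0,2) -> (0,1)
Segment 2: (0,1) -> (0,0)
Segment 3: (0,0) -> (2,0)

Answer: ------------
------------
------------
------------
------------
------------
------------
------------
------------
------------
------------
XXX---------
X-----------
XXX---------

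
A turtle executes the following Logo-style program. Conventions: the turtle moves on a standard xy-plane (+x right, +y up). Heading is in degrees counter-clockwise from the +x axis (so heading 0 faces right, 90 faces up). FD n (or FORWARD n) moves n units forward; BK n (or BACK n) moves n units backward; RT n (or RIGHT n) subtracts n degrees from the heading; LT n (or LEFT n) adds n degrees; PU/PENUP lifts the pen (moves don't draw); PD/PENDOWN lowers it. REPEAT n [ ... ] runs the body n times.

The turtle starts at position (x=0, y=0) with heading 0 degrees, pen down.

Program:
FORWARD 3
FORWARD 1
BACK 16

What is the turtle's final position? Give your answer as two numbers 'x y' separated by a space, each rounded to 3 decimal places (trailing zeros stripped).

Executing turtle program step by step:
Start: pos=(0,0), heading=0, pen down
FD 3: (0,0) -> (3,0) [heading=0, draw]
FD 1: (3,0) -> (4,0) [heading=0, draw]
BK 16: (4,0) -> (-12,0) [heading=0, draw]
Final: pos=(-12,0), heading=0, 3 segment(s) drawn

Answer: -12 0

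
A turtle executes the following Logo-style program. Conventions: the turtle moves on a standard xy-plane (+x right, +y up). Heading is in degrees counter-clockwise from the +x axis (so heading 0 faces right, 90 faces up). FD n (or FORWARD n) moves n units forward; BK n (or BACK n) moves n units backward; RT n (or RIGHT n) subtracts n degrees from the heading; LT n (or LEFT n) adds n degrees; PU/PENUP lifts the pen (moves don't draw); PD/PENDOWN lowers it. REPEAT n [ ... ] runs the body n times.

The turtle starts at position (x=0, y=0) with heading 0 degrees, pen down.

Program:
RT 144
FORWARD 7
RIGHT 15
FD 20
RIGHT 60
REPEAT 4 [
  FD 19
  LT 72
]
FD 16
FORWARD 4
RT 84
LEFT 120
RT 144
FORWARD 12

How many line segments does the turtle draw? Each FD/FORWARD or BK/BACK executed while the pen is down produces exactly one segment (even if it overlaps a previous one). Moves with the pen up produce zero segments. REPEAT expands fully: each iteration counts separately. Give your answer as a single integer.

Answer: 9

Derivation:
Executing turtle program step by step:
Start: pos=(0,0), heading=0, pen down
RT 144: heading 0 -> 216
FD 7: (0,0) -> (-5.663,-4.114) [heading=216, draw]
RT 15: heading 216 -> 201
FD 20: (-5.663,-4.114) -> (-24.335,-11.282) [heading=201, draw]
RT 60: heading 201 -> 141
REPEAT 4 [
  -- iteration 1/4 --
  FD 19: (-24.335,-11.282) -> (-39.101,0.675) [heading=141, draw]
  LT 72: heading 141 -> 213
  -- iteration 2/4 --
  FD 19: (-39.101,0.675) -> (-55.035,-9.673) [heading=213, draw]
  LT 72: heading 213 -> 285
  -- iteration 3/4 --
  FD 19: (-55.035,-9.673) -> (-50.118,-28.026) [heading=285, draw]
  LT 72: heading 285 -> 357
  -- iteration 4/4 --
  FD 19: (-50.118,-28.026) -> (-31.144,-29.02) [heading=357, draw]
  LT 72: heading 357 -> 69
]
FD 16: (-31.144,-29.02) -> (-25.41,-14.083) [heading=69, draw]
FD 4: (-25.41,-14.083) -> (-23.976,-10.348) [heading=69, draw]
RT 84: heading 69 -> 345
LT 120: heading 345 -> 105
RT 144: heading 105 -> 321
FD 12: (-23.976,-10.348) -> (-14.651,-17.9) [heading=321, draw]
Final: pos=(-14.651,-17.9), heading=321, 9 segment(s) drawn
Segments drawn: 9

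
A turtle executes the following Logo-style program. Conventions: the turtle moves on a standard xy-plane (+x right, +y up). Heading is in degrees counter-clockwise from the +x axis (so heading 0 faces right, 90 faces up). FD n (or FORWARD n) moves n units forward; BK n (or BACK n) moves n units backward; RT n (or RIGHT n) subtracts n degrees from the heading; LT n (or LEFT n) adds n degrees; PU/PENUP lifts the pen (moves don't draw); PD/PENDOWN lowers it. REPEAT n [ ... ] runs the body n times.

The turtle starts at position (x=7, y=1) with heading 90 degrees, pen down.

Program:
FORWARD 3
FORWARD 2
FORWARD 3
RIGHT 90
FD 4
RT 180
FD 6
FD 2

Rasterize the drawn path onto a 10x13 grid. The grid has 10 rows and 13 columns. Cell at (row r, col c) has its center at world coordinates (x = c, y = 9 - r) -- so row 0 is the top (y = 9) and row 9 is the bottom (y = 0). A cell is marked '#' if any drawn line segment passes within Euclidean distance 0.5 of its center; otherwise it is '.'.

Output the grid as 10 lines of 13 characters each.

Answer: ...#########.
.......#.....
.......#.....
.......#.....
.......#.....
.......#.....
.......#.....
.......#.....
.......#.....
.............

Derivation:
Segment 0: (7,1) -> (7,4)
Segment 1: (7,4) -> (7,6)
Segment 2: (7,6) -> (7,9)
Segment 3: (7,9) -> (11,9)
Segment 4: (11,9) -> (5,9)
Segment 5: (5,9) -> (3,9)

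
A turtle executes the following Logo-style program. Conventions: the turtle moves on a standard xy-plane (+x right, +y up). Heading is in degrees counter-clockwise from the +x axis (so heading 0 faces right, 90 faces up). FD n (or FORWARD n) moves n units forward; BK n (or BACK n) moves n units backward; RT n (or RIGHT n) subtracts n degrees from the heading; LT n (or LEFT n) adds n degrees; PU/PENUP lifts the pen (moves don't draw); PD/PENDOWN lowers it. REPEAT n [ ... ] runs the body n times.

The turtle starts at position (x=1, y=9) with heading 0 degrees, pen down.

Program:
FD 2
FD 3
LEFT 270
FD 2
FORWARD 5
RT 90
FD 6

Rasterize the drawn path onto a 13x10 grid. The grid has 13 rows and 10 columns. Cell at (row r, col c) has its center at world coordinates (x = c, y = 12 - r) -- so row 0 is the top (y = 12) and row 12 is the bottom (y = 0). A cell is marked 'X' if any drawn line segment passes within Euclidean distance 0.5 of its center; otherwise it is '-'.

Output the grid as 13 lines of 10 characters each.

Segment 0: (1,9) -> (3,9)
Segment 1: (3,9) -> (6,9)
Segment 2: (6,9) -> (6,7)
Segment 3: (6,7) -> (6,2)
Segment 4: (6,2) -> (-0,2)

Answer: ----------
----------
----------
-XXXXXX---
------X---
------X---
------X---
------X---
------X---
------X---
XXXXXXX---
----------
----------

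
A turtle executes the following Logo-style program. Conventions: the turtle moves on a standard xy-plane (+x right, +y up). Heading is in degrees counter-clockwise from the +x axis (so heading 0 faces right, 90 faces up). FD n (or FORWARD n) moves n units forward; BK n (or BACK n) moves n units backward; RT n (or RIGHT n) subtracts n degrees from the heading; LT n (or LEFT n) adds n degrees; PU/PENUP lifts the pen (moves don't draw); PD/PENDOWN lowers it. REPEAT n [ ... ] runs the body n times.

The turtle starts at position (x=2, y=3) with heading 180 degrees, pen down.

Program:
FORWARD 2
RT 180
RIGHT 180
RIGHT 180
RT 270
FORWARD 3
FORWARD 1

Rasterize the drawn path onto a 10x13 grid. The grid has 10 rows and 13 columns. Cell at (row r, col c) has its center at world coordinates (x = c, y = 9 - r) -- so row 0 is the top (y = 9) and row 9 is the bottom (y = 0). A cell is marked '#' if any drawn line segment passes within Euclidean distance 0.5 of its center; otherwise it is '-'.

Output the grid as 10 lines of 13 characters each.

Segment 0: (2,3) -> (0,3)
Segment 1: (0,3) -> (-0,6)
Segment 2: (-0,6) -> (-0,7)

Answer: -------------
-------------
#------------
#------------
#------------
#------------
###----------
-------------
-------------
-------------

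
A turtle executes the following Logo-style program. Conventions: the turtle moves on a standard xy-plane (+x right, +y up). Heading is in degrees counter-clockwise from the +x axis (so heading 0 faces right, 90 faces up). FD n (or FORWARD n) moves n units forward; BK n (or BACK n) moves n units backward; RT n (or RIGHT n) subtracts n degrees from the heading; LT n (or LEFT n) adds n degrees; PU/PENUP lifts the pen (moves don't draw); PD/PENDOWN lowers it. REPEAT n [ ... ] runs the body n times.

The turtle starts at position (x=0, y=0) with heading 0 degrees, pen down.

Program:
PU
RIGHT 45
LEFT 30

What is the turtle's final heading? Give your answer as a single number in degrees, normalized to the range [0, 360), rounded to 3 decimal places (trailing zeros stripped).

Answer: 345

Derivation:
Executing turtle program step by step:
Start: pos=(0,0), heading=0, pen down
PU: pen up
RT 45: heading 0 -> 315
LT 30: heading 315 -> 345
Final: pos=(0,0), heading=345, 0 segment(s) drawn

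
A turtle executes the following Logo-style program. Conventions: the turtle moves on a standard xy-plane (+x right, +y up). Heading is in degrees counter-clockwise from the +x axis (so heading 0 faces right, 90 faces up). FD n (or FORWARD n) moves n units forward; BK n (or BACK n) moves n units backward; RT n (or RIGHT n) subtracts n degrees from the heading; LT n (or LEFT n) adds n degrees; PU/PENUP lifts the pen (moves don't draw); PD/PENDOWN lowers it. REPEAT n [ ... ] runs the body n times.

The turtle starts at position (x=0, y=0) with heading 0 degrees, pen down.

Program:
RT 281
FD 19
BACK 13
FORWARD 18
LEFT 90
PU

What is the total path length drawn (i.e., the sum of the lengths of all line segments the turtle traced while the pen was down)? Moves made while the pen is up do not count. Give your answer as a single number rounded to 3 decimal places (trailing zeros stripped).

Answer: 50

Derivation:
Executing turtle program step by step:
Start: pos=(0,0), heading=0, pen down
RT 281: heading 0 -> 79
FD 19: (0,0) -> (3.625,18.651) [heading=79, draw]
BK 13: (3.625,18.651) -> (1.145,5.89) [heading=79, draw]
FD 18: (1.145,5.89) -> (4.579,23.559) [heading=79, draw]
LT 90: heading 79 -> 169
PU: pen up
Final: pos=(4.579,23.559), heading=169, 3 segment(s) drawn

Segment lengths:
  seg 1: (0,0) -> (3.625,18.651), length = 19
  seg 2: (3.625,18.651) -> (1.145,5.89), length = 13
  seg 3: (1.145,5.89) -> (4.579,23.559), length = 18
Total = 50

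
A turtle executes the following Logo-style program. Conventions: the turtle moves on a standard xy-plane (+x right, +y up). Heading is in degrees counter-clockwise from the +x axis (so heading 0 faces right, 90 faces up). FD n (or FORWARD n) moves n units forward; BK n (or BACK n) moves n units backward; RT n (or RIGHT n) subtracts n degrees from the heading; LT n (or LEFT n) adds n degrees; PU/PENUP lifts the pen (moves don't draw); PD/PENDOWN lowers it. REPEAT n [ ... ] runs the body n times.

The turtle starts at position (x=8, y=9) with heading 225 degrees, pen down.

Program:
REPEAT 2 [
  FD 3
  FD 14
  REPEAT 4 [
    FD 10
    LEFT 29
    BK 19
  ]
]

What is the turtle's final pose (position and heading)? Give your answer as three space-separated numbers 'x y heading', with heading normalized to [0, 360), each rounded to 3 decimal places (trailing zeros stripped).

Executing turtle program step by step:
Start: pos=(8,9), heading=225, pen down
REPEAT 2 [
  -- iteration 1/2 --
  FD 3: (8,9) -> (5.879,6.879) [heading=225, draw]
  FD 14: (5.879,6.879) -> (-4.021,-3.021) [heading=225, draw]
  REPEAT 4 [
    -- iteration 1/4 --
    FD 10: (-4.021,-3.021) -> (-11.092,-10.092) [heading=225, draw]
    LT 29: heading 225 -> 254
    BK 19: (-11.092,-10.092) -> (-5.855,8.172) [heading=254, draw]
    -- iteration 2/4 --
    FD 10: (-5.855,8.172) -> (-8.611,-1.441) [heading=254, draw]
    LT 29: heading 254 -> 283
    BK 19: (-8.611,-1.441) -> (-12.885,17.073) [heading=283, draw]
    -- iteration 3/4 --
    FD 10: (-12.885,17.073) -> (-10.636,7.329) [heading=283, draw]
    LT 29: heading 283 -> 312
    BK 19: (-10.636,7.329) -> (-23.349,21.449) [heading=312, draw]
    -- iteration 4/4 --
    FD 10: (-23.349,21.449) -> (-16.658,14.017) [heading=312, draw]
    LT 29: heading 312 -> 341
    BK 19: (-16.658,14.017) -> (-34.623,20.203) [heading=341, draw]
  ]
  -- iteration 2/2 --
  FD 3: (-34.623,20.203) -> (-31.786,19.226) [heading=341, draw]
  FD 14: (-31.786,19.226) -> (-18.549,14.668) [heading=341, draw]
  REPEAT 4 [
    -- iteration 1/4 --
    FD 10: (-18.549,14.668) -> (-9.094,11.413) [heading=341, draw]
    LT 29: heading 341 -> 10
    BK 19: (-9.094,11.413) -> (-27.805,8.113) [heading=10, draw]
    -- iteration 2/4 --
    FD 10: (-27.805,8.113) -> (-17.957,9.85) [heading=10, draw]
    LT 29: heading 10 -> 39
    BK 19: (-17.957,9.85) -> (-32.723,-2.107) [heading=39, draw]
    -- iteration 3/4 --
    FD 10: (-32.723,-2.107) -> (-24.951,4.186) [heading=39, draw]
    LT 29: heading 39 -> 68
    BK 19: (-24.951,4.186) -> (-32.069,-13.431) [heading=68, draw]
    -- iteration 4/4 --
    FD 10: (-32.069,-13.431) -> (-28.323,-4.159) [heading=68, draw]
    LT 29: heading 68 -> 97
    BK 19: (-28.323,-4.159) -> (-26.007,-23.017) [heading=97, draw]
  ]
]
Final: pos=(-26.007,-23.017), heading=97, 20 segment(s) drawn

Answer: -26.007 -23.017 97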